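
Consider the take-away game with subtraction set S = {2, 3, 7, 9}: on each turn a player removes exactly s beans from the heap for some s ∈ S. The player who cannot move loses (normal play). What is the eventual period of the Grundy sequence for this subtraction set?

16

G(0) = 0
G(1) = mex{} = 0
G(2) = mex{0} = 1
G(3) = mex{0,0} = 1
G(4) = mex{1,0} = 2
G(5) = mex{1,1} = 0
G(6) = mex{2,1} = 0
G(7) = mex{0,2,0} = 1
G(8) = mex{0,0,0} = 1
G(9) = mex{1,0,1,0} = 2
G(10) = mex{1,1,1,0} = 2
G(11) = mex{2,1,2,1} = 0
G(12) = mex{2,2,0,1} = 3
G(13) = mex{0,2,0,2} = 1
G(14) = mex{3,0,1,0} = 2
G(15) = mex{1,3,1,0} = 2
G(16) = mex{2,1,2,1} = 0
G(17) = mex{2,2,2,1} = 0
G(18) = mex{0,2,0,2} = 1
G(19) = mex{0,0,3,2} = 1
G(20) = mex{1,0,1,0} = 2
G(21) = mex{1,1,2,3} = 0
G(22) = mex{2,1,2,1} = 0
G(23) = mex{0,2,0,2} = 1
G(24) = mex{0,0,0,2} = 1
G(25) = mex{1,0,1,0} = 2
G(26) = mex{1,1,1,0} = 2
G(27) = mex{2,1,2,1} = 0
G(28) = mex{2,2,0,1} = 3
G(29) = mex{0,2,0,2} = 1
G(30) = mex{3,0,1,0} = 2
G(31) = mex{1,3,1,0} = 2
G(32) = mex{2,1,2,1} = 0
G(33) = mex{2,2,2,1} = 0
G(n+16) = G(n) holds for n = 0,…,8 (a full window of length max(S) = 9), so the sequence is purely periodic with period 16.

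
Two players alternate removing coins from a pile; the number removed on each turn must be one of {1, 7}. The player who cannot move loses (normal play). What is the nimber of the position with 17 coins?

G(0) = 0
G(1) = mex{0} = 1
G(2) = mex{1} = 0
G(3) = mex{0} = 1
G(4) = mex{1} = 0
G(5) = mex{0} = 1
G(6) = mex{1} = 0
G(7) = mex{0,0} = 1
G(8) = mex{1,1} = 0
G(9) = mex{0,0} = 1
G(10) = mex{1,1} = 0
G(11) = mex{0,0} = 1
G(12) = mex{1,1} = 0
G(13) = mex{0,0} = 1
G(14) = mex{1,1} = 0
G(15) = mex{0,0} = 1
G(16) = mex{1,1} = 0
G(17) = mex{0,0} = 1

1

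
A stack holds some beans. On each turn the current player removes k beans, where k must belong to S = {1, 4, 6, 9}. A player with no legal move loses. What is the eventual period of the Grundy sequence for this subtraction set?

G(0) = 0
G(1) = mex{0} = 1
G(2) = mex{1} = 0
G(3) = mex{0} = 1
G(4) = mex{1,0} = 2
G(5) = mex{2,1} = 0
G(6) = mex{0,0,0} = 1
G(7) = mex{1,1,1} = 0
G(8) = mex{0,2,0} = 1
G(9) = mex{1,0,1,0} = 2
G(10) = mex{2,1,2,1} = 0
G(11) = mex{0,0,0,0} = 1
G(12) = mex{1,1,1,1} = 0
G(13) = mex{0,2,0,2} = 1
G(14) = mex{1,0,1,0} = 2
G(15) = mex{2,1,2,1} = 0
G(n+5) = G(n) holds for n = 0,…,8 (a full window of length max(S) = 9), so the sequence is purely periodic with period 5.

5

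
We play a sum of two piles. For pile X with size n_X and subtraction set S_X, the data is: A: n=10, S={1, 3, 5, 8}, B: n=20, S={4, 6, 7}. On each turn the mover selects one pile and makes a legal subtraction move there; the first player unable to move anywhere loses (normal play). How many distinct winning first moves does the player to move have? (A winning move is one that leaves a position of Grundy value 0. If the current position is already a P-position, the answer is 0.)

Pile A, S = {1, 3, 5, 8}:
G(0) = 0
G(1) = mex{0} = 1
G(2) = mex{1} = 0
G(3) = mex{0,0} = 1
G(4) = mex{1,1} = 0
G(5) = mex{0,0,0} = 1
G(6) = mex{1,1,1} = 0
G(7) = mex{0,0,0} = 1
G(8) = mex{1,1,1,0} = 2
G(9) = mex{2,0,0,1} = 3
G(10) = mex{3,1,1,0} = 2
G_A(10) = 2.
Pile B, S = {4, 6, 7}:
n :  0  1  2  3  4  5  6  7  8  9 10 11 12 13 14 15 16 17 18 19 20
G :  0  0  0  0  1  1  1  1  2  2  2  0  0  0  0  1  1  1  1  2  2
G_B(20) = 2.
Combined Grundy value = 2 ⊕ 2 = 0.
A winning move leaves total XOR = 0, i.e. changes one component's Grundy value g to g ⊕ X where X is the current total.
Pile A: target g' = 2⊕0 = 2, but every legal move changes the Grundy value (mex property), so 0 moves.
Pile B: target g' = 2⊕0 = 2, but every legal move changes the Grundy value (mex property), so 0 moves.

0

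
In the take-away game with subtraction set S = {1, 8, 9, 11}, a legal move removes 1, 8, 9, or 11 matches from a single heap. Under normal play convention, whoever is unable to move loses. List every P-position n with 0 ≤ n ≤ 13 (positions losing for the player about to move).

0, 2, 4, 6

G(0) = 0
G(1) = mex{0} = 1
G(2) = mex{1} = 0
G(3) = mex{0} = 1
G(4) = mex{1} = 0
G(5) = mex{0} = 1
G(6) = mex{1} = 0
G(7) = mex{0} = 1
G(8) = mex{1,0} = 2
G(9) = mex{2,1,0} = 3
G(10) = mex{3,0,1} = 2
G(11) = mex{2,1,0,0} = 3
G(12) = mex{3,0,1,1} = 2
G(13) = mex{2,1,0,0} = 3
P-positions are exactly the n with G(n) = 0.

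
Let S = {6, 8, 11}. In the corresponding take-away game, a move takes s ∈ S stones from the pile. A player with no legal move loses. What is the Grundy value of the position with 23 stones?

1

n :  0  1  2  3  4  5  6  7  8  9 10 11 12 13 14 15 16 17 18 19 20 21 22 23
G :  0  0  0  0  0  0  1  1  1  1  1  1  2  2  2  2  2  0  0  0  0  0  0  1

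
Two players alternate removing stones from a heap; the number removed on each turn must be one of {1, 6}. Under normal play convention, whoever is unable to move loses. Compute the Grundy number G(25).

G(0) = 0
G(1) = mex{0} = 1
G(2) = mex{1} = 0
G(3) = mex{0} = 1
G(4) = mex{1} = 0
G(5) = mex{0} = 1
G(6) = mex{1,0} = 2
G(7) = mex{2,1} = 0
G(8) = mex{0,0} = 1
G(9) = mex{1,1} = 0
G(10) = mex{0,0} = 1
G(11) = mex{1,1} = 0
G(12) = mex{0,2} = 1
G(13) = mex{1,0} = 2
G(14) = mex{2,1} = 0
G(15) = mex{0,0} = 1
G(16) = mex{1,1} = 0
G(17) = mex{0,0} = 1
G(18) = mex{1,1} = 0
G(19) = mex{0,2} = 1
G(20) = mex{1,0} = 2
G(21) = mex{2,1} = 0
G(22) = mex{0,0} = 1
G(23) = mex{1,1} = 0
G(24) = mex{0,0} = 1
G(25) = mex{1,1} = 0

0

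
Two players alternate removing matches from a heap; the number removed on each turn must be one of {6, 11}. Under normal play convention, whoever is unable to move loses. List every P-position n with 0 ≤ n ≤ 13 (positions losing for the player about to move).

n :  0  1  2  3  4  5  6  7  8  9 10 11 12 13
G :  0  0  0  0  0  0  1  1  1  1  1  1  2  2
P-positions are exactly the n with G(n) = 0.

0, 1, 2, 3, 4, 5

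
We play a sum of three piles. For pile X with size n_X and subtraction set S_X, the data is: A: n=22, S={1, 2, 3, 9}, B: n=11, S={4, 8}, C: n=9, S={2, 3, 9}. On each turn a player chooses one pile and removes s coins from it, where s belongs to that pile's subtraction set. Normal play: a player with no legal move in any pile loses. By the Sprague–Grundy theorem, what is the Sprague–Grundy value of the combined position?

2

Pile A, S = {1, 2, 3, 9}:
G(0) = 0
G(1) = mex{0} = 1
G(2) = mex{1,0} = 2
G(3) = mex{2,1,0} = 3
G(4) = mex{3,2,1} = 0
G(5) = mex{0,3,2} = 1
G(6) = mex{1,0,3} = 2
G(7) = mex{2,1,0} = 3
G(8) = mex{3,2,1} = 0
G(9) = mex{0,3,2,0} = 1
G(10) = mex{1,0,3,1} = 2
G(11) = mex{2,1,0,2} = 3
G(12) = mex{3,2,1,3} = 0
G(13) = mex{0,3,2,0} = 1
G(14) = mex{1,0,3,1} = 2
G(15) = mex{2,1,0,2} = 3
G(16) = mex{3,2,1,3} = 0
G(17) = mex{0,3,2,0} = 1
G(18) = mex{1,0,3,1} = 2
G(19) = mex{2,1,0,2} = 3
G(20) = mex{3,2,1,3} = 0
G(21) = mex{0,3,2,0} = 1
G(22) = mex{1,0,3,1} = 2
G_A(22) = 2.
Pile B, S = {4, 8}:
n :  0  1  2  3  4  5  6  7  8  9 10 11
G :  0  0  0  0  1  1  1  1  2  2  2  2
G_B(11) = 2.
Pile C, S = {2, 3, 9}:
n : 0 1 2 3 4 5 6 7 8 9
G : 0 0 1 1 2 0 0 1 1 2
G_C(9) = 2.
Combined Grundy value = 2 ⊕ 2 ⊕ 2 = 2.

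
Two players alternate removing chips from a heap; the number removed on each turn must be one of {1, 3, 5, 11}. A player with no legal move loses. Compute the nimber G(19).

n :  0  1  2  3  4  5  6  7  8  9 10 11 12 13 14 15 16 17 18 19
G :  0  1  0  1  0  1  0  1  0  1  0  1  0  1  0  1  0  1  0  1

1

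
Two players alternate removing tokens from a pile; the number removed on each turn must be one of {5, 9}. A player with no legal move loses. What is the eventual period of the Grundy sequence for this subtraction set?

n :  0  1  2  3  4  5  6  7  8  9 10 11 12 13 14 15 16 17 18 19 20 21 22 23 24 25 26 27 28 29
G :  0  0  0  0  0  1  1  1  1  1  2  2  2  2  0  0  0  0  0  1  1  1  1  1  2  2  2  2  0  0
G(n+14) = G(n) holds for n = 0,…,8 (a full window of length max(S) = 9), so the sequence is purely periodic with period 14.

14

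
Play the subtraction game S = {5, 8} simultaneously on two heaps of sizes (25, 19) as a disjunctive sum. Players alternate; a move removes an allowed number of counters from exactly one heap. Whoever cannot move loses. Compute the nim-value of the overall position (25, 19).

All heaps use S = {5, 8}:
n :  0  1  2  3  4  5  6  7  8  9 10 11 12 13 14 15 16 17 18 19 20 21 22 23 24 25
G :  0  0  0  0  0  1  1  1  1  1  2  2  2  0  0  0  0  0  1  1  1  1  1  2  2  2
Heap A: G(25) = 2.
Heap B: G(19) = 1.
Combined Grundy value = 2 ⊕ 1 = 3.

3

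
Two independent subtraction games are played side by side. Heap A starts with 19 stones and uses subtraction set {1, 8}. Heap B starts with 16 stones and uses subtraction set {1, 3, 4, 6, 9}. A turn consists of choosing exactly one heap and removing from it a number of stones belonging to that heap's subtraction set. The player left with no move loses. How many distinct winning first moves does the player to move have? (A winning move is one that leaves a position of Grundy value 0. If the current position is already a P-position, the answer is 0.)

Heap A, S = {1, 8}:
n :  0  1  2  3  4  5  6  7  8  9 10 11 12 13 14 15 16 17 18 19
G :  0  1  0  1  0  1  0  1  2  0  1  0  1  0  1  0  1  2  0  1
G_A(19) = 1.
Heap B, S = {1, 3, 4, 6, 9}:
n :  0  1  2  3  4  5  6  7  8  9 10 11 12 13 14 15 16
G :  0  1  0  1  2  3  2  0  1  4  3  2  0  1  0  1  2
G_B(16) = 2.
Combined Grundy value = 1 ⊕ 2 = 3.
A winning move leaves total XOR = 0, i.e. changes one component's Grundy value g to g ⊕ X where X is the current total.
Heap A: need g' = 1⊕3 = 2. Options: 19−1→G=0, 19−8→G=0. Hits: 0.
Heap B: need g' = 2⊕3 = 1. Options: 16−1→G=1, 16−3→G=1, 16−4→G=0, 16−6→G=3, 16−9→G=0. Hits: 2.

2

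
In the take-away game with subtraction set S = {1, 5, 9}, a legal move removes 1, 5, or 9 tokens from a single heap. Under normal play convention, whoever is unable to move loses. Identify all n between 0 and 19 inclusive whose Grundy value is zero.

G(0) = 0
G(1) = mex{0} = 1
G(2) = mex{1} = 0
G(3) = mex{0} = 1
G(4) = mex{1} = 0
G(5) = mex{0,0} = 1
G(6) = mex{1,1} = 0
G(7) = mex{0,0} = 1
G(8) = mex{1,1} = 0
G(9) = mex{0,0,0} = 1
G(10) = mex{1,1,1} = 0
G(11) = mex{0,0,0} = 1
G(12) = mex{1,1,1} = 0
G(13) = mex{0,0,0} = 1
G(14) = mex{1,1,1} = 0
G(15) = mex{0,0,0} = 1
G(16) = mex{1,1,1} = 0
G(17) = mex{0,0,0} = 1
G(18) = mex{1,1,1} = 0
G(19) = mex{0,0,0} = 1
P-positions are exactly the n with G(n) = 0.

0, 2, 4, 6, 8, 10, 12, 14, 16, 18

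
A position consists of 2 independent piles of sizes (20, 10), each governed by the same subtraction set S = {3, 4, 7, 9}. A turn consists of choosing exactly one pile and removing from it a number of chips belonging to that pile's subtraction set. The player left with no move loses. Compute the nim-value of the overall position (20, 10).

All piles use S = {3, 4, 7, 9}:
G(0) = 0
G(1) = mex{} = 0
G(2) = mex{} = 0
G(3) = mex{0} = 1
G(4) = mex{0,0} = 1
G(5) = mex{0,0} = 1
G(6) = mex{1,0} = 2
G(7) = mex{1,1,0} = 2
G(8) = mex{1,1,0} = 2
G(9) = mex{2,1,0,0} = 3
G(10) = mex{2,2,1,0} = 3
G(11) = mex{2,2,1,0} = 3
G(12) = mex{3,2,1,1} = 0
G(13) = mex{3,3,2,1} = 0
G(14) = mex{3,3,2,1} = 0
G(15) = mex{0,3,2,2} = 1
G(16) = mex{0,0,3,2} = 1
G(17) = mex{0,0,3,2} = 1
G(18) = mex{1,0,3,3} = 2
G(19) = mex{1,1,0,3} = 2
G(20) = mex{1,1,0,3} = 2
Pile A: G(20) = 2.
Pile B: G(10) = 3.
Combined Grundy value = 2 ⊕ 3 = 1.

1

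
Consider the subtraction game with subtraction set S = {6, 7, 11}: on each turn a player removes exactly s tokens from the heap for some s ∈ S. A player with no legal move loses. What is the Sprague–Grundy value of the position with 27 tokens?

n :  0  1  2  3  4  5  6  7  8  9 10 11 12 13 14 15 16 17 18 19 20 21 22 23 24 25 26 27
G :  0  0  0  0  0  0  1  1  1  1  1  1  2  2  2  2  2  0  0  0  0  0  0  1  1  1  1  1

1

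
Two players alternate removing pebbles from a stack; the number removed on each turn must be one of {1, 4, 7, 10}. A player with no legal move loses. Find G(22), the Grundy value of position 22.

0

G(0) = 0
G(1) = mex{0} = 1
G(2) = mex{1} = 0
G(3) = mex{0} = 1
G(4) = mex{1,0} = 2
G(5) = mex{2,1} = 0
G(6) = mex{0,0} = 1
G(7) = mex{1,1,0} = 2
G(8) = mex{2,2,1} = 0
G(9) = mex{0,0,0} = 1
G(10) = mex{1,1,1,0} = 2
G(11) = mex{2,2,2,1} = 0
G(12) = mex{0,0,0,0} = 1
G(13) = mex{1,1,1,1} = 0
G(14) = mex{0,2,2,2} = 1
G(15) = mex{1,0,0,0} = 2
G(16) = mex{2,1,1,1} = 0
G(17) = mex{0,0,2,2} = 1
G(18) = mex{1,1,0,0} = 2
G(19) = mex{2,2,1,1} = 0
G(20) = mex{0,0,0,2} = 1
G(21) = mex{1,1,1,0} = 2
G(22) = mex{2,2,2,1} = 0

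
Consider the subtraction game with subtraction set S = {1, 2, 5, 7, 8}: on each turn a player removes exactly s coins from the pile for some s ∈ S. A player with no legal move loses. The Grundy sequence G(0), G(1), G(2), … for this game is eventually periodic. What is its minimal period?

3

G(0) = 0
G(1) = mex{0} = 1
G(2) = mex{1,0} = 2
G(3) = mex{2,1} = 0
G(4) = mex{0,2} = 1
G(5) = mex{1,0,0} = 2
G(6) = mex{2,1,1} = 0
G(7) = mex{0,2,2,0} = 1
G(8) = mex{1,0,0,1,0} = 2
G(9) = mex{2,1,1,2,1} = 0
G(10) = mex{0,2,2,0,2} = 1
G(11) = mex{1,0,0,1,0} = 2
G(12) = mex{2,1,1,2,1} = 0
G(13) = mex{0,2,2,0,2} = 1
G(14) = mex{1,0,0,1,0} = 2
G(n+3) = G(n) holds for n = 0,…,7 (a full window of length max(S) = 8), so the sequence is purely periodic with period 3.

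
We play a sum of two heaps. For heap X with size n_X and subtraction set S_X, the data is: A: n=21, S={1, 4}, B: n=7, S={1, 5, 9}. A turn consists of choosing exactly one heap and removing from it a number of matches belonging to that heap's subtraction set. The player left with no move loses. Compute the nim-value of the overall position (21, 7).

0

Heap A, S = {1, 4}:
n :  0  1  2  3  4  5  6  7  8  9 10 11 12 13 14 15 16 17 18 19 20 21
G :  0  1  0  1  2  0  1  0  1  2  0  1  0  1  2  0  1  0  1  2  0  1
G_A(21) = 1.
Heap B, S = {1, 5, 9}:
G(0) = 0
G(1) = mex{0} = 1
G(2) = mex{1} = 0
G(3) = mex{0} = 1
G(4) = mex{1} = 0
G(5) = mex{0,0} = 1
G(6) = mex{1,1} = 0
G(7) = mex{0,0} = 1
G_B(7) = 1.
Combined Grundy value = 1 ⊕ 1 = 0.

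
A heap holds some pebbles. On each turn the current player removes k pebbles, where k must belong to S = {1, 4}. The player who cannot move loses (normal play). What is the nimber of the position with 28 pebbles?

n :  0  1  2  3  4  5  6  7  8  9 10 11 12 13 14 15 16 17 18 19 20 21 22 23 24 25 26 27 28
G :  0  1  0  1  2  0  1  0  1  2  0  1  0  1  2  0  1  0  1  2  0  1  0  1  2  0  1  0  1

1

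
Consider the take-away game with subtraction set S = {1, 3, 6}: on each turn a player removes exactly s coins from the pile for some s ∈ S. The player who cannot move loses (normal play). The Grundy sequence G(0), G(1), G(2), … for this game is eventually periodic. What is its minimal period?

G(0) = 0
G(1) = mex{0} = 1
G(2) = mex{1} = 0
G(3) = mex{0,0} = 1
G(4) = mex{1,1} = 0
G(5) = mex{0,0} = 1
G(6) = mex{1,1,0} = 2
G(7) = mex{2,0,1} = 3
G(8) = mex{3,1,0} = 2
G(9) = mex{2,2,1} = 0
G(10) = mex{0,3,0} = 1
G(11) = mex{1,2,1} = 0
G(12) = mex{0,0,2} = 1
G(13) = mex{1,1,3} = 0
G(14) = mex{0,0,2} = 1
G(15) = mex{1,1,0} = 2
G(16) = mex{2,0,1} = 3
G(17) = mex{3,1,0} = 2
G(18) = mex{2,2,1} = 0
G(19) = mex{0,3,0} = 1
G(n+9) = G(n) holds for n = 0,…,5 (a full window of length max(S) = 6), so the sequence is purely periodic with period 9.

9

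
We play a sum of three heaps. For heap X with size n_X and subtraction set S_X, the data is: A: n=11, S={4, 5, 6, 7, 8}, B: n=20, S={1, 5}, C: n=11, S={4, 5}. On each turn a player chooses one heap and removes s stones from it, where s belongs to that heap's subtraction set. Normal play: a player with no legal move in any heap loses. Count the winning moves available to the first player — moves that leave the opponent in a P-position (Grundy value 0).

Heap A, S = {4, 5, 6, 7, 8}:
n :  0  1  2  3  4  5  6  7  8  9 10 11
G :  0  0  0  0  1  1  1  1  2  2  2  2
G_A(11) = 2.
Heap B, S = {1, 5}:
n :  0  1  2  3  4  5  6  7  8  9 10 11 12 13 14 15 16 17 18 19 20
G :  0  1  0  1  0  1  0  1  0  1  0  1  0  1  0  1  0  1  0  1  0
G_B(20) = 0.
Heap C, S = {4, 5}:
n :  0  1  2  3  4  5  6  7  8  9 10 11
G :  0  0  0  0  1  1  1  1  2  0  0  0
G_C(11) = 0.
Combined Grundy value = 2 ⊕ 0 ⊕ 0 = 2.
A winning move leaves total XOR = 0, i.e. changes one component's Grundy value g to g ⊕ X where X is the current total.
Heap A: need g' = 2⊕2 = 0. Options: 11−4→G=1, 11−5→G=1, 11−6→G=1, 11−7→G=1, 11−8→G=0. Hits: 1.
Heap B: need g' = 0⊕2 = 2. Options: 20−1→G=1, 20−5→G=1. Hits: 0.
Heap C: need g' = 0⊕2 = 2. Options: 11−4→G=1, 11−5→G=1. Hits: 0.

1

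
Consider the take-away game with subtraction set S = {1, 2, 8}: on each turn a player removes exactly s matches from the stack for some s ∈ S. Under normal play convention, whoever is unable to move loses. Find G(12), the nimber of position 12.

0

G(0) = 0
G(1) = mex{0} = 1
G(2) = mex{1,0} = 2
G(3) = mex{2,1} = 0
G(4) = mex{0,2} = 1
G(5) = mex{1,0} = 2
G(6) = mex{2,1} = 0
G(7) = mex{0,2} = 1
G(8) = mex{1,0,0} = 2
G(9) = mex{2,1,1} = 0
G(10) = mex{0,2,2} = 1
G(11) = mex{1,0,0} = 2
G(12) = mex{2,1,1} = 0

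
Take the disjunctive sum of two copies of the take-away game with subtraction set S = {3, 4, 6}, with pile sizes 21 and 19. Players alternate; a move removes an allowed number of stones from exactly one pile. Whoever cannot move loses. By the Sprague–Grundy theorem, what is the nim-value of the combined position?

1

All piles use S = {3, 4, 6}:
n :  0  1  2  3  4  5  6  7  8  9 10 11 12 13 14 15 16 17 18 19 20 21
G :  0  0  0  1  1  1  2  2  2  0  0  0  1  1  1  2  2  2  0  0  0  1
Pile A: G(21) = 1.
Pile B: G(19) = 0.
Combined Grundy value = 1 ⊕ 0 = 1.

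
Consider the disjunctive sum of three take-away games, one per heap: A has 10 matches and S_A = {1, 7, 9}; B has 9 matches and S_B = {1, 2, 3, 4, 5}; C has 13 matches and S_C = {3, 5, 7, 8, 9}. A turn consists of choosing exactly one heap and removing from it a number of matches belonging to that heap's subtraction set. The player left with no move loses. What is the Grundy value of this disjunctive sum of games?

3

Heap A, S = {1, 7, 9}:
n :  0  1  2  3  4  5  6  7  8  9 10
G :  0  1  0  1  0  1  0  1  0  1  0
G_A(10) = 0.
Heap B, S = {1, 2, 3, 4, 5}:
n : 0 1 2 3 4 5 6 7 8 9
G : 0 1 2 3 4 5 0 1 2 3
G_B(9) = 3.
Heap C, S = {3, 5, 7, 8, 9}:
G(0) = 0
G(1) = mex{} = 0
G(2) = mex{} = 0
G(3) = mex{0} = 1
G(4) = mex{0} = 1
G(5) = mex{0,0} = 1
G(6) = mex{1,0} = 2
G(7) = mex{1,0,0} = 2
G(8) = mex{1,1,0,0} = 2
G(9) = mex{2,1,0,0,0} = 3
G(10) = mex{2,1,1,0,0} = 3
G(11) = mex{2,2,1,1,0} = 3
G(12) = mex{3,2,1,1,1} = 0
G(13) = mex{3,2,2,1,1} = 0
G_C(13) = 0.
Combined Grundy value = 0 ⊕ 3 ⊕ 0 = 3.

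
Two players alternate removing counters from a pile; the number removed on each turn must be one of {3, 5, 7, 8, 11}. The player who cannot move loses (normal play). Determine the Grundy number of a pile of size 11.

3

G(0) = 0
G(1) = mex{} = 0
G(2) = mex{} = 0
G(3) = mex{0} = 1
G(4) = mex{0} = 1
G(5) = mex{0,0} = 1
G(6) = mex{1,0} = 2
G(7) = mex{1,0,0} = 2
G(8) = mex{1,1,0,0} = 2
G(9) = mex{2,1,0,0} = 3
G(10) = mex{2,1,1,0} = 3
G(11) = mex{2,2,1,1,0} = 3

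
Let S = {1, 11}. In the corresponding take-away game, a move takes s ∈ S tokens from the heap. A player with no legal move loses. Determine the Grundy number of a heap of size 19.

1

n :  0  1  2  3  4  5  6  7  8  9 10 11 12 13 14 15 16 17 18 19
G :  0  1  0  1  0  1  0  1  0  1  0  1  0  1  0  1  0  1  0  1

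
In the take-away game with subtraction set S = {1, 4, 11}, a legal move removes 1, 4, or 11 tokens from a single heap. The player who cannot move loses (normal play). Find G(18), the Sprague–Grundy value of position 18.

1

n :  0  1  2  3  4  5  6  7  8  9 10 11 12 13 14 15 16 17 18
G :  0  1  0  1  2  0  1  0  1  2  0  1  0  1  2  0  1  0  1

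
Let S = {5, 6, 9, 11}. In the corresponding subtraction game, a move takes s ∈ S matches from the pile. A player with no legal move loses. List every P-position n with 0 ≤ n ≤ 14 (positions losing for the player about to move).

G(0) = 0
G(1) = mex{} = 0
G(2) = mex{} = 0
G(3) = mex{} = 0
G(4) = mex{} = 0
G(5) = mex{0} = 1
G(6) = mex{0,0} = 1
G(7) = mex{0,0} = 1
G(8) = mex{0,0} = 1
G(9) = mex{0,0,0} = 1
G(10) = mex{1,0,0} = 2
G(11) = mex{1,1,0,0} = 2
G(12) = mex{1,1,0,0} = 2
G(13) = mex{1,1,0,0} = 2
G(14) = mex{1,1,1,0} = 2
P-positions are exactly the n with G(n) = 0.

0, 1, 2, 3, 4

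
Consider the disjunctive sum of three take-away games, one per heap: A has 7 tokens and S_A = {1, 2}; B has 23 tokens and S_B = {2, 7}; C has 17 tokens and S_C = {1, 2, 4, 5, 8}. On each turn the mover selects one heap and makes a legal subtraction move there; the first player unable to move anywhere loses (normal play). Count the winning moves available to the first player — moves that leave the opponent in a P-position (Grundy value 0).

Heap A, S = {1, 2}:
n : 0 1 2 3 4 5 6 7
G : 0 1 2 0 1 2 0 1
G_A(7) = 1.
Heap B, S = {2, 7}:
G(0) = 0
G(1) = mex{} = 0
G(2) = mex{0} = 1
G(3) = mex{0} = 1
G(4) = mex{1} = 0
G(5) = mex{1} = 0
G(6) = mex{0} = 1
G(7) = mex{0,0} = 1
G(8) = mex{1,0} = 2
G(9) = mex{1,1} = 0
G(10) = mex{2,1} = 0
G(11) = mex{0,0} = 1
G(12) = mex{0,0} = 1
G(13) = mex{1,1} = 0
G(14) = mex{1,1} = 0
G(15) = mex{0,2} = 1
G(16) = mex{0,0} = 1
G(17) = mex{1,0} = 2
G(18) = mex{1,1} = 0
G(19) = mex{2,1} = 0
G(20) = mex{0,0} = 1
G(21) = mex{0,0} = 1
G(22) = mex{1,1} = 0
G(23) = mex{1,1} = 0
G_B(23) = 0.
Heap C, S = {1, 2, 4, 5, 8}:
G(0) = 0
G(1) = mex{0} = 1
G(2) = mex{1,0} = 2
G(3) = mex{2,1} = 0
G(4) = mex{0,2,0} = 1
G(5) = mex{1,0,1,0} = 2
G(6) = mex{2,1,2,1} = 0
G(7) = mex{0,2,0,2} = 1
G(8) = mex{1,0,1,0,0} = 2
G(9) = mex{2,1,2,1,1} = 0
G(10) = mex{0,2,0,2,2} = 1
G(11) = mex{1,0,1,0,0} = 2
G(12) = mex{2,1,2,1,1} = 0
G(13) = mex{0,2,0,2,2} = 1
G(14) = mex{1,0,1,0,0} = 2
G(15) = mex{2,1,2,1,1} = 0
G(16) = mex{0,2,0,2,2} = 1
G(17) = mex{1,0,1,0,0} = 2
G_C(17) = 2.
Combined Grundy value = 1 ⊕ 0 ⊕ 2 = 3.
A winning move leaves total XOR = 0, i.e. changes one component's Grundy value g to g ⊕ X where X is the current total.
Heap A: need g' = 1⊕3 = 2. Options: 7−1→G=0, 7−2→G=2. Hits: 1.
Heap B: need g' = 0⊕3 = 3. Options: 23−2→G=1, 23−7→G=1. Hits: 0.
Heap C: need g' = 2⊕3 = 1. Options: 17−1→G=1, 17−2→G=0, 17−4→G=1, 17−5→G=0, 17−8→G=0. Hits: 2.

3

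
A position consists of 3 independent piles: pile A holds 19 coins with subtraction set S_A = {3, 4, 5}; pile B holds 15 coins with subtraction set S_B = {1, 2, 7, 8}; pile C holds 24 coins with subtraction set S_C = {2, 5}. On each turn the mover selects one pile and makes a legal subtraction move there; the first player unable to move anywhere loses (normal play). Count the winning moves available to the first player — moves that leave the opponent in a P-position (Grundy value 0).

Pile A, S = {3, 4, 5}:
G(0) = 0
G(1) = mex{} = 0
G(2) = mex{} = 0
G(3) = mex{0} = 1
G(4) = mex{0,0} = 1
G(5) = mex{0,0,0} = 1
G(6) = mex{1,0,0} = 2
G(7) = mex{1,1,0} = 2
G(8) = mex{1,1,1} = 0
G(9) = mex{2,1,1} = 0
G(10) = mex{2,2,1} = 0
G(11) = mex{0,2,2} = 1
G(12) = mex{0,0,2} = 1
G(13) = mex{0,0,0} = 1
G(14) = mex{1,0,0} = 2
G(15) = mex{1,1,0} = 2
G(16) = mex{1,1,1} = 0
G(17) = mex{2,1,1} = 0
G(18) = mex{2,2,1} = 0
G(19) = mex{0,2,2} = 1
G_A(19) = 1.
Pile B, S = {1, 2, 7, 8}:
n :  0  1  2  3  4  5  6  7  8  9 10 11 12 13 14 15
G :  0  1  2  0  1  2  0  1  2  0  1  2  0  1  2  0
G_B(15) = 0.
Pile C, S = {2, 5}:
n :  0  1  2  3  4  5  6  7  8  9 10 11 12 13 14 15 16 17 18 19 20 21 22 23 24
G :  0  0  1  1  0  2  1  0  0  1  1  0  2  1  0  0  1  1  0  2  1  0  0  1  1
G_C(24) = 1.
Combined Grundy value = 1 ⊕ 0 ⊕ 1 = 0.
A winning move leaves total XOR = 0, i.e. changes one component's Grundy value g to g ⊕ X where X is the current total.
Pile A: target g' = 1⊕0 = 1, but every legal move changes the Grundy value (mex property), so 0 moves.
Pile B: target g' = 0⊕0 = 0, but every legal move changes the Grundy value (mex property), so 0 moves.
Pile C: target g' = 1⊕0 = 1, but every legal move changes the Grundy value (mex property), so 0 moves.

0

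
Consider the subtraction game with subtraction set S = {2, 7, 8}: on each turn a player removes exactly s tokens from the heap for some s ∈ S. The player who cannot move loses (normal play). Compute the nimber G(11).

n :  0  1  2  3  4  5  6  7  8  9 10 11
G :  0  0  1  1  0  0  1  1  2  2  0  3

3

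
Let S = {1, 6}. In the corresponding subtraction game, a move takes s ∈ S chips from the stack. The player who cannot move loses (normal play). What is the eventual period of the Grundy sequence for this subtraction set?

7

G(0) = 0
G(1) = mex{0} = 1
G(2) = mex{1} = 0
G(3) = mex{0} = 1
G(4) = mex{1} = 0
G(5) = mex{0} = 1
G(6) = mex{1,0} = 2
G(7) = mex{2,1} = 0
G(8) = mex{0,0} = 1
G(9) = mex{1,1} = 0
G(10) = mex{0,0} = 1
G(11) = mex{1,1} = 0
G(12) = mex{0,2} = 1
G(13) = mex{1,0} = 2
G(14) = mex{2,1} = 0
G(15) = mex{0,0} = 1
G(n+7) = G(n) holds for n = 0,…,5 (a full window of length max(S) = 6), so the sequence is purely periodic with period 7.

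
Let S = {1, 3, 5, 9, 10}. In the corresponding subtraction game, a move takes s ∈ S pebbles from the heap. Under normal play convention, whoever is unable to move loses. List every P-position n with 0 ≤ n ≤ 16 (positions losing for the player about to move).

0, 2, 4, 6, 8

G(0) = 0
G(1) = mex{0} = 1
G(2) = mex{1} = 0
G(3) = mex{0,0} = 1
G(4) = mex{1,1} = 0
G(5) = mex{0,0,0} = 1
G(6) = mex{1,1,1} = 0
G(7) = mex{0,0,0} = 1
G(8) = mex{1,1,1} = 0
G(9) = mex{0,0,0,0} = 1
G(10) = mex{1,1,1,1,0} = 2
G(11) = mex{2,0,0,0,1} = 3
G(12) = mex{3,1,1,1,0} = 2
G(13) = mex{2,2,0,0,1} = 3
G(14) = mex{3,3,1,1,0} = 2
G(15) = mex{2,2,2,0,1} = 3
G(16) = mex{3,3,3,1,0} = 2
P-positions are exactly the n with G(n) = 0.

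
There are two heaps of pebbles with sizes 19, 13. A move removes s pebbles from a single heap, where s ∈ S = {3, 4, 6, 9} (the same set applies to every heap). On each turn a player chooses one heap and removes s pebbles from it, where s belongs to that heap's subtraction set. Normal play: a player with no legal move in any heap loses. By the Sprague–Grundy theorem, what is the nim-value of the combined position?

2

All heaps use S = {3, 4, 6, 9}:
n :  0  1  2  3  4  5  6  7  8  9 10 11 12 13 14 15 16 17 18 19
G :  0  0  0  1  1  1  2  2  2  3  3  3  0  0  0  1  1  1  2  2
Heap A: G(19) = 2.
Heap B: G(13) = 0.
Combined Grundy value = 2 ⊕ 0 = 2.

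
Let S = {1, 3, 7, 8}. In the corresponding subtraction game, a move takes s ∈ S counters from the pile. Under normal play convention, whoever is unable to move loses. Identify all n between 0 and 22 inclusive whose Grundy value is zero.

n :  0  1  2  3  4  5  6  7  8  9 10 11 12 13 14 15 16 17 18 19 20 21 22
G :  0  1  0  1  0  1  0  1  2  3  2  3  2  3  2  0  1  0  1  0  1  0  1
P-positions are exactly the n with G(n) = 0.

0, 2, 4, 6, 15, 17, 19, 21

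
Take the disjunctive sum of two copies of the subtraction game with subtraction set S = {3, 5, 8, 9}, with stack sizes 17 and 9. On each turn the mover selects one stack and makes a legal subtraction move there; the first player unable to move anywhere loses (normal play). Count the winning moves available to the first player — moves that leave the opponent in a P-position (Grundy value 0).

2

All stacks use S = {3, 5, 8, 9}:
n :  0  1  2  3  4  5  6  7  8  9 10 11 12 13 14 15 16 17
G :  0  0  0  1  1  1  2  2  2  3  3  3  0  0  0  1  1  1
Stack A: G(17) = 1.
Stack B: G(9) = 3.
Combined Grundy value = 1 ⊕ 3 = 2.
A winning move leaves total XOR = 0, i.e. changes one component's Grundy value g to g ⊕ X where X is the current total.
Stack A: need g' = 1⊕2 = 3. Options: 17−3→G=0, 17−5→G=0, 17−8→G=3, 17−9→G=2. Hits: 1.
Stack B: need g' = 3⊕2 = 1. Options: 9−3→G=2, 9−5→G=1, 9−8→G=0, 9−9→G=0. Hits: 1.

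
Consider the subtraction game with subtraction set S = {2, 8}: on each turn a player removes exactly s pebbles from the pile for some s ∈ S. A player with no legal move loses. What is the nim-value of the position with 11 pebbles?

G(0) = 0
G(1) = mex{} = 0
G(2) = mex{0} = 1
G(3) = mex{0} = 1
G(4) = mex{1} = 0
G(5) = mex{1} = 0
G(6) = mex{0} = 1
G(7) = mex{0} = 1
G(8) = mex{1,0} = 2
G(9) = mex{1,0} = 2
G(10) = mex{2,1} = 0
G(11) = mex{2,1} = 0

0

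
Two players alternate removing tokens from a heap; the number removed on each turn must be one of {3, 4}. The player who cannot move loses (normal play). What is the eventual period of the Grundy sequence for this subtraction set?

7

G(0) = 0
G(1) = mex{} = 0
G(2) = mex{} = 0
G(3) = mex{0} = 1
G(4) = mex{0,0} = 1
G(5) = mex{0,0} = 1
G(6) = mex{1,0} = 2
G(7) = mex{1,1} = 0
G(8) = mex{1,1} = 0
G(9) = mex{2,1} = 0
G(10) = mex{0,2} = 1
G(11) = mex{0,0} = 1
G(12) = mex{0,0} = 1
G(13) = mex{1,0} = 2
G(14) = mex{1,1} = 0
G(15) = mex{1,1} = 0
G(n+7) = G(n) holds for n = 0,…,3 (a full window of length max(S) = 4), so the sequence is purely periodic with period 7.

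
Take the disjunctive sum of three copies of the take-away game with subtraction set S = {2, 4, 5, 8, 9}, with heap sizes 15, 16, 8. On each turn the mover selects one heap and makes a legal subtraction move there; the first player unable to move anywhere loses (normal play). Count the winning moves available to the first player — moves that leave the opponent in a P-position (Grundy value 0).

2

All heaps use S = {2, 4, 5, 8, 9}:
G(0) = 0
G(1) = mex{} = 0
G(2) = mex{0} = 1
G(3) = mex{0} = 1
G(4) = mex{1,0} = 2
G(5) = mex{1,0,0} = 2
G(6) = mex{2,1,0} = 3
G(7) = mex{2,1,1} = 0
G(8) = mex{3,2,1,0} = 4
G(9) = mex{0,2,2,0,0} = 1
G(10) = mex{4,3,2,1,0} = 5
G(11) = mex{1,0,3,1,1} = 2
G(12) = mex{5,4,0,2,1} = 3
G(13) = mex{2,1,4,2,2} = 0
G(14) = mex{3,5,1,3,2} = 0
G(15) = mex{0,2,5,0,3} = 1
G(16) = mex{0,3,2,4,0} = 1
Heap A: G(15) = 1.
Heap B: G(16) = 1.
Heap C: G(8) = 4.
Combined Grundy value = 1 ⊕ 1 ⊕ 4 = 4.
A winning move leaves total XOR = 0, i.e. changes one component's Grundy value g to g ⊕ X where X is the current total.
Heap A: need g' = 1⊕4 = 5. Options: 15−2→G=0, 15−4→G=2, 15−5→G=5, 15−8→G=0, 15−9→G=3. Hits: 1.
Heap B: need g' = 1⊕4 = 5. Options: 16−2→G=0, 16−4→G=3, 16−5→G=2, 16−8→G=4, 16−9→G=0. Hits: 0.
Heap C: need g' = 4⊕4 = 0. Options: 8−2→G=3, 8−4→G=2, 8−5→G=1, 8−8→G=0. Hits: 1.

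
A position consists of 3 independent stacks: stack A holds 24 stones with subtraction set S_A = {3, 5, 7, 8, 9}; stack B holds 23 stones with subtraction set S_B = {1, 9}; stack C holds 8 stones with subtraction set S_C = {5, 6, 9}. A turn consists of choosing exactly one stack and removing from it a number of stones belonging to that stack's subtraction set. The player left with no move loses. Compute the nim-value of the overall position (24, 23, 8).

0

Stack A, S = {3, 5, 7, 8, 9}:
G(0) = 0
G(1) = mex{} = 0
G(2) = mex{} = 0
G(3) = mex{0} = 1
G(4) = mex{0} = 1
G(5) = mex{0,0} = 1
G(6) = mex{1,0} = 2
G(7) = mex{1,0,0} = 2
G(8) = mex{1,1,0,0} = 2
G(9) = mex{2,1,0,0,0} = 3
G(10) = mex{2,1,1,0,0} = 3
G(11) = mex{2,2,1,1,0} = 3
G(12) = mex{3,2,1,1,1} = 0
G(13) = mex{3,2,2,1,1} = 0
G(14) = mex{3,3,2,2,1} = 0
G(15) = mex{0,3,2,2,2} = 1
G(16) = mex{0,3,3,2,2} = 1
G(17) = mex{0,0,3,3,2} = 1
G(18) = mex{1,0,3,3,3} = 2
G(19) = mex{1,0,0,3,3} = 2
G(20) = mex{1,1,0,0,3} = 2
G(21) = mex{2,1,0,0,0} = 3
G(22) = mex{2,1,1,0,0} = 3
G(23) = mex{2,2,1,1,0} = 3
G(24) = mex{3,2,1,1,1} = 0
G_A(24) = 0.
Stack B, S = {1, 9}:
n :  0  1  2  3  4  5  6  7  8  9 10 11 12 13 14 15 16 17 18 19 20 21 22 23
G :  0  1  0  1  0  1  0  1  0  1  0  1  0  1  0  1  0  1  0  1  0  1  0  1
G_B(23) = 1.
Stack C, S = {5, 6, 9}:
G(0) = 0
G(1) = mex{} = 0
G(2) = mex{} = 0
G(3) = mex{} = 0
G(4) = mex{} = 0
G(5) = mex{0} = 1
G(6) = mex{0,0} = 1
G(7) = mex{0,0} = 1
G(8) = mex{0,0} = 1
G_C(8) = 1.
Combined Grundy value = 0 ⊕ 1 ⊕ 1 = 0.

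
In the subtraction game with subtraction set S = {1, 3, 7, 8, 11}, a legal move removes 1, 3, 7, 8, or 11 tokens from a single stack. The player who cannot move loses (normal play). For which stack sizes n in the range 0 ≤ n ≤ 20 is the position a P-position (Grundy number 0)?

n :  0  1  2  3  4  5  6  7  8  9 10 11 12 13 14 15 16 17 18 19 20
G :  0  1  0  1  0  1  0  1  2  3  2  3  2  3  2  3  0  1  0  1  0
P-positions are exactly the n with G(n) = 0.

0, 2, 4, 6, 16, 18, 20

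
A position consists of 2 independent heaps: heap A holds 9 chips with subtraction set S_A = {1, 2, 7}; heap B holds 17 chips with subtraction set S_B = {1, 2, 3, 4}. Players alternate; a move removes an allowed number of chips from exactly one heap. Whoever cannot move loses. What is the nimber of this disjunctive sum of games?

Heap A, S = {1, 2, 7}:
n : 0 1 2 3 4 5 6 7 8 9
G : 0 1 2 0 1 2 0 1 2 0
G_A(9) = 0.
Heap B, S = {1, 2, 3, 4}:
n :  0  1  2  3  4  5  6  7  8  9 10 11 12 13 14 15 16 17
G :  0  1  2  3  4  0  1  2  3  4  0  1  2  3  4  0  1  2
G_B(17) = 2.
Combined Grundy value = 0 ⊕ 2 = 2.

2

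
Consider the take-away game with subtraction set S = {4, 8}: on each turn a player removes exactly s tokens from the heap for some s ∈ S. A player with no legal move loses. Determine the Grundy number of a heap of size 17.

1

n :  0  1  2  3  4  5  6  7  8  9 10 11 12 13 14 15 16 17
G :  0  0  0  0  1  1  1  1  2  2  2  2  0  0  0  0  1  1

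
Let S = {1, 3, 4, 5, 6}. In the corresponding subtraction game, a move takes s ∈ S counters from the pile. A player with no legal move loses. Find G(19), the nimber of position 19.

G(0) = 0
G(1) = mex{0} = 1
G(2) = mex{1} = 0
G(3) = mex{0,0} = 1
G(4) = mex{1,1,0} = 2
G(5) = mex{2,0,1,0} = 3
G(6) = mex{3,1,0,1,0} = 2
G(7) = mex{2,2,1,0,1} = 3
G(8) = mex{3,3,2,1,0} = 4
G(9) = mex{4,2,3,2,1} = 0
G(10) = mex{0,3,2,3,2} = 1
G(11) = mex{1,4,3,2,3} = 0
G(12) = mex{0,0,4,3,2} = 1
G(13) = mex{1,1,0,4,3} = 2
G(14) = mex{2,0,1,0,4} = 3
G(15) = mex{3,1,0,1,0} = 2
G(16) = mex{2,2,1,0,1} = 3
G(17) = mex{3,3,2,1,0} = 4
G(18) = mex{4,2,3,2,1} = 0
G(19) = mex{0,3,2,3,2} = 1

1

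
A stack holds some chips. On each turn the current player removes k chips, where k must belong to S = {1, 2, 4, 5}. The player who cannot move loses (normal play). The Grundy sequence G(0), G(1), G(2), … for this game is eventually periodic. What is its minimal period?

G(0) = 0
G(1) = mex{0} = 1
G(2) = mex{1,0} = 2
G(3) = mex{2,1} = 0
G(4) = mex{0,2,0} = 1
G(5) = mex{1,0,1,0} = 2
G(6) = mex{2,1,2,1} = 0
G(7) = mex{0,2,0,2} = 1
G(8) = mex{1,0,1,0} = 2
G(9) = mex{2,1,2,1} = 0
G(10) = mex{0,2,0,2} = 1
G(11) = mex{1,0,1,0} = 2
G(12) = mex{2,1,2,1} = 0
G(13) = mex{0,2,0,2} = 1
G(14) = mex{1,0,1,0} = 2
G(n+3) = G(n) holds for n = 0,…,4 (a full window of length max(S) = 5), so the sequence is purely periodic with period 3.

3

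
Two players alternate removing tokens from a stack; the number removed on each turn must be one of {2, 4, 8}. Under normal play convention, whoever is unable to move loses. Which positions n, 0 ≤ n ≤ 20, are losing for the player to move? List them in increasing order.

0, 1, 6, 7, 12, 13, 18, 19

n :  0  1  2  3  4  5  6  7  8  9 10 11 12 13 14 15 16 17 18 19 20
G :  0  0  1  1  2  2  0  0  1  1  2  2  0  0  1  1  2  2  0  0  1
P-positions are exactly the n with G(n) = 0.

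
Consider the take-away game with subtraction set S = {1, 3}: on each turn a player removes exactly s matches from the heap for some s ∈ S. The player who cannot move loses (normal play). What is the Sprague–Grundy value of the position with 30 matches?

0

n :  0  1  2  3  4  5  6  7  8  9 10 11 12 13 14 15 16 17 18 19 20 21 22 23 24 25 26 27 28 29 30
G :  0  1  0  1  0  1  0  1  0  1  0  1  0  1  0  1  0  1  0  1  0  1  0  1  0  1  0  1  0  1  0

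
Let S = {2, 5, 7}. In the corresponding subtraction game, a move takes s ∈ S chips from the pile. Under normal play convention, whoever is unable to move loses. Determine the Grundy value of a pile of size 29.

n :  0  1  2  3  4  5  6  7  8  9 10 11 12 13 14 15 16 17 18 19 20 21 22 23 24 25 26 27 28 29
G :  0  0  1  1  0  2  1  3  2  2  0  3  1  0  0  1  1  2  2  3  3  2  0  0  1  1  0  2  1  3

3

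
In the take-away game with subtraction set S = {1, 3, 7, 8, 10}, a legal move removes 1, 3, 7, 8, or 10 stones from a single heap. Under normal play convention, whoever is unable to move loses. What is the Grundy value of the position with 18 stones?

1

n :  0  1  2  3  4  5  6  7  8  9 10 11 12 13 14 15 16 17 18
G :  0  1  0  1  0  1  0  1  2  3  2  3  2  3  2  0  1  0  1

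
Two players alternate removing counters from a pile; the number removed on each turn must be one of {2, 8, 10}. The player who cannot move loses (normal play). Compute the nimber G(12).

2

n :  0  1  2  3  4  5  6  7  8  9 10 11 12
G :  0  0  1  1  0  0  1  1  2  2  3  3  2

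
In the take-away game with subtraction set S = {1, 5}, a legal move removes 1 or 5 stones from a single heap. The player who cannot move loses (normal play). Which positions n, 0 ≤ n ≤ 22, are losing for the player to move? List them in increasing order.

G(0) = 0
G(1) = mex{0} = 1
G(2) = mex{1} = 0
G(3) = mex{0} = 1
G(4) = mex{1} = 0
G(5) = mex{0,0} = 1
G(6) = mex{1,1} = 0
G(7) = mex{0,0} = 1
G(8) = mex{1,1} = 0
G(9) = mex{0,0} = 1
G(10) = mex{1,1} = 0
G(11) = mex{0,0} = 1
G(12) = mex{1,1} = 0
G(13) = mex{0,0} = 1
G(14) = mex{1,1} = 0
G(15) = mex{0,0} = 1
G(16) = mex{1,1} = 0
G(17) = mex{0,0} = 1
G(18) = mex{1,1} = 0
G(19) = mex{0,0} = 1
G(20) = mex{1,1} = 0
G(21) = mex{0,0} = 1
G(22) = mex{1,1} = 0
P-positions are exactly the n with G(n) = 0.

0, 2, 4, 6, 8, 10, 12, 14, 16, 18, 20, 22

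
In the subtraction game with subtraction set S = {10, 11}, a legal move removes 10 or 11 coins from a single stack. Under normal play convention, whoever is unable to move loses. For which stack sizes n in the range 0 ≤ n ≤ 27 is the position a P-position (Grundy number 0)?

n :  0  1  2  3  4  5  6  7  8  9 10 11 12 13 14 15 16 17 18 19 20 21 22 23 24 25 26 27
G :  0  0  0  0  0  0  0  0  0  0  1  1  1  1  1  1  1  1  1  1  2  0  0  0  0  0  0  0
P-positions are exactly the n with G(n) = 0.

0, 1, 2, 3, 4, 5, 6, 7, 8, 9, 21, 22, 23, 24, 25, 26, 27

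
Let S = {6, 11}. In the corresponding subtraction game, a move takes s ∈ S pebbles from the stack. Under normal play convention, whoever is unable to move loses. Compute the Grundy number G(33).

2

n :  0  1  2  3  4  5  6  7  8  9 10 11 12 13 14 15 16 17 18 19 20 21 22 23 24 25 26 27 28 29 30 31 32 33
G :  0  0  0  0  0  0  1  1  1  1  1  1  2  2  2  2  2  0  0  0  0  0  0  1  1  1  1  1  1  2  2  2  2  2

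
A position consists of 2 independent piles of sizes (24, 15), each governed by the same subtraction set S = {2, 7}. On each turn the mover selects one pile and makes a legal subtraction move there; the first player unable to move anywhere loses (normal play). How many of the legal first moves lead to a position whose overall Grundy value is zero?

All piles use S = {2, 7}:
G(0) = 0
G(1) = mex{} = 0
G(2) = mex{0} = 1
G(3) = mex{0} = 1
G(4) = mex{1} = 0
G(5) = mex{1} = 0
G(6) = mex{0} = 1
G(7) = mex{0,0} = 1
G(8) = mex{1,0} = 2
G(9) = mex{1,1} = 0
G(10) = mex{2,1} = 0
G(11) = mex{0,0} = 1
G(12) = mex{0,0} = 1
G(13) = mex{1,1} = 0
G(14) = mex{1,1} = 0
G(15) = mex{0,2} = 1
G(16) = mex{0,0} = 1
G(17) = mex{1,0} = 2
G(18) = mex{1,1} = 0
G(19) = mex{2,1} = 0
G(20) = mex{0,0} = 1
G(21) = mex{0,0} = 1
G(22) = mex{1,1} = 0
G(23) = mex{1,1} = 0
G(24) = mex{0,2} = 1
Pile A: G(24) = 1.
Pile B: G(15) = 1.
Combined Grundy value = 1 ⊕ 1 = 0.
A winning move leaves total XOR = 0, i.e. changes one component's Grundy value g to g ⊕ X where X is the current total.
Pile A: target g' = 1⊕0 = 1, but every legal move changes the Grundy value (mex property), so 0 moves.
Pile B: target g' = 1⊕0 = 1, but every legal move changes the Grundy value (mex property), so 0 moves.

0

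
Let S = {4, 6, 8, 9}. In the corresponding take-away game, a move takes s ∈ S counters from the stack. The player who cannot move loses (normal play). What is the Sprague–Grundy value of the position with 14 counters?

0

G(0) = 0
G(1) = mex{} = 0
G(2) = mex{} = 0
G(3) = mex{} = 0
G(4) = mex{0} = 1
G(5) = mex{0} = 1
G(6) = mex{0,0} = 1
G(7) = mex{0,0} = 1
G(8) = mex{1,0,0} = 2
G(9) = mex{1,0,0,0} = 2
G(10) = mex{1,1,0,0} = 2
G(11) = mex{1,1,0,0} = 2
G(12) = mex{2,1,1,0} = 3
G(13) = mex{2,1,1,1} = 0
G(14) = mex{2,2,1,1} = 0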